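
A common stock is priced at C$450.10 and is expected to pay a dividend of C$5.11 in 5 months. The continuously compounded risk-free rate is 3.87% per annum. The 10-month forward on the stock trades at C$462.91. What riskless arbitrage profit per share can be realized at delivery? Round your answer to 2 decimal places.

C$3.25 per share

PV(dividends) I = 5.11·e^(−0.0387·5/12) = 5.0283
Fair forward F* = (S − I)·e^(rT) = (450.10 − 5.0283)·e^0.032250 = 445.0717 × 1.032776 = 459.6594
Market C$462.91 > fair 459.6594: forward overpriced → cash-and-carry (borrow at r, buy the stock and collect the dividends, short the forward).
Profit at T = |F_mkt − F*| = |462.91 − 459.6594| = C$3.25 per share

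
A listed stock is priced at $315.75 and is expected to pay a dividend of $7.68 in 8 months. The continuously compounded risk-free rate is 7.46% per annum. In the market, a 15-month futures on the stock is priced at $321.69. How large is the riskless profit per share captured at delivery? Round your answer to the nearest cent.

PV(dividends) I = 7.68·e^(−0.0746·8/12) = 7.3074
Fair futures F* = (S − I)·e^(rT) = (315.75 − 7.3074)·e^0.093250 = 308.4426 × 1.097736 = 338.5885
Market $321.69 < fair 338.5885: forward underpriced → reverse cash-and-carry (short the stock, invest proceeds at r, pay the dividends, go long the forward).
Profit at T = |F_mkt − F*| = |321.69 − 338.5885| = $16.90 per share

$16.90 per share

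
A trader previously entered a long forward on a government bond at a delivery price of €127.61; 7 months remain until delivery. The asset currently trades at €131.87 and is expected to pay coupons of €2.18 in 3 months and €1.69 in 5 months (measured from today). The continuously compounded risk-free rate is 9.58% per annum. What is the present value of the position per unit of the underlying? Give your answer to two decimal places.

€7.44

PV(remaining coupons) I = 2.18·e^(−0.0958·3/12) + 1.69·e^(−0.0958·5/12) = 3.7523
Current forward F = (S − I)·e^(rT) = (131.87 − 3.7523)·e^(0.0958·7/12) = 128.1177 × 1.057474 = 135.4811
Value (long) = (F − K)·e^(−rT) = (135.4811 − 127.61) × 0.945649 = 7.4433
Value = €7.44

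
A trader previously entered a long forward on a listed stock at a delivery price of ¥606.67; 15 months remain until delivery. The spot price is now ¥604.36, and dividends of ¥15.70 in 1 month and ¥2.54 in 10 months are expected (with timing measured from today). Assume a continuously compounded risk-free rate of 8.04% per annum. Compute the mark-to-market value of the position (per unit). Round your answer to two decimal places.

¥37.73

PV(remaining dividends) I = 15.70·e^(−0.0804·1/12) + 2.54·e^(−0.0804·10/12) = 17.9706
Current forward F = (S − I)·e^(rT) = (604.36 − 17.9706)·e^(0.0804·15/12) = 586.3894 × 1.105724 = 648.3848
Value (long) = (F − K)·e^(−rT) = (648.3848 − 606.67) × 0.904385 = 37.7262
Value = ¥37.73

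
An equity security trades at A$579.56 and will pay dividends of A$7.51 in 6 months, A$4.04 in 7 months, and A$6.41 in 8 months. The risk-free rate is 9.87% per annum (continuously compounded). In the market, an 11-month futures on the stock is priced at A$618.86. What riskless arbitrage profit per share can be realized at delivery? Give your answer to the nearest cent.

A$2.99 per share

PV(dividends) I = 7.51·e^(−0.0987·6/12) + 4.04·e^(−0.0987·7/12) + 6.41·e^(−0.0987·8/12) = 16.9641
Fair futures F* = (S − I)·e^(rT) = (579.56 − 16.9641)·e^0.090475 = 562.5959 × 1.094694 = 615.8704
Market A$618.86 > fair 615.8704: forward overpriced → cash-and-carry (borrow at r, buy the stock and collect the dividends, short the forward).
Profit at T = |F_mkt − F*| = |618.86 − 615.8704| = A$2.99 per share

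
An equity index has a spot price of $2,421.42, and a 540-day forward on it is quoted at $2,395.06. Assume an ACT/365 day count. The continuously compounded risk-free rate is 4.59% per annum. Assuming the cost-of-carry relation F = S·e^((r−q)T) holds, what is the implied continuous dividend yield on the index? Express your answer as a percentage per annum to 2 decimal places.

5.33%

From F = S·e^((r−q)T): (r − q) = ln(F/S)/T
ln(2395.06/2421.42) = ln(0.989114) = -0.010946
(r − q) = -0.010946 / (540/365) = -0.007399
q = r − ln(F/S)/T = 0.0459 + 0.007399 = 0.053299
q = 5.33%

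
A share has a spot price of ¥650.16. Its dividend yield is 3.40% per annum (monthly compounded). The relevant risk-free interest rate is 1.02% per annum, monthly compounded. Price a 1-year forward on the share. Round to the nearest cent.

F = S · (1+r/12)^(12T) / (1+q/12)^(12T)
= 650.16 × 1.010248 / 1.034535 = 650.16 × 0.976524
F = ¥634.90

¥634.90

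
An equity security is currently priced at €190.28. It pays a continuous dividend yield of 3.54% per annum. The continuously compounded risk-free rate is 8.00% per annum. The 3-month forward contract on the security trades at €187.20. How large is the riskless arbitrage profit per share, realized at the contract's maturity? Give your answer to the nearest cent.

Fair forward: F* = S·e^(carry·T), with carry = (r − q) = 0.0800 − 0.0354 = 0.0446
F* = 190.28 · e^(0.0446 × 3/12) = 190.28 · e^0.011150 = 190.28 × 1.011212 = €192.4134
Market €187.20 < fair €192.4134: forward underpriced → reverse cash-and-carry (short spot, go long the forward).
At maturity, profit = |F_mkt − F*| = |187.20 − 192.4134| = €5.21 per share

€5.21 per share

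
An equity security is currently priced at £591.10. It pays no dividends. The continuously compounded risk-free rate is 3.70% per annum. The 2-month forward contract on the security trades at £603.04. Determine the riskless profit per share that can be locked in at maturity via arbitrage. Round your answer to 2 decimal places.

Fair forward: F* = S·e^(carry·T), with carry = r = 0.0370
F* = 591.10 · e^(0.0370 × 2/12) = 591.10 · e^0.006167 = 591.10 × 1.006186 = £594.7565
Market £603.04 > fair £594.7565: forward overpriced → cash-and-carry (buy spot, short the forward).
At maturity, profit = |F_mkt − F*| = |603.04 − 594.7565| = £8.28 per share

£8.28 per share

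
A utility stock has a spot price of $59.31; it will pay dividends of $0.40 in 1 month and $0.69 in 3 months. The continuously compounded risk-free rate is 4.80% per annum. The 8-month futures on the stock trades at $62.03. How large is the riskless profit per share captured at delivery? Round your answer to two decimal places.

PV(dividends) I = 0.40·e^(−0.0480·1/12) + 0.69·e^(−0.0480·3/12) = 1.0802
Fair futures F* = (S − I)·e^(rT) = (59.31 − 1.0802)·e^0.032000 = 58.2298 × 1.032518 = 60.1233
Market $62.03 > fair 60.1233: forward overpriced → cash-and-carry (borrow at r, buy the stock and collect the dividends, short the forward).
Profit at T = |F_mkt − F*| = |62.03 − 60.1233| = $1.91 per share

$1.91 per share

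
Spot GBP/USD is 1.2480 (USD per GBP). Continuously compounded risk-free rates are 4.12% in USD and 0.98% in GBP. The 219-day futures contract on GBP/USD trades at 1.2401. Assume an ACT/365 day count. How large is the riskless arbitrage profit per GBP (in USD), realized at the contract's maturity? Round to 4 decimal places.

Fair futures: F* = S·e^(carry·T), with carry = (r_USD − r_GBP) = 0.0412 − 0.0098 = 0.0314
F* = 1.2480 · e^(0.0314 × 219/365) = 1.2480 · e^0.018840 = 1.2480 × 1.019019 = 1.2717
Market 1.2401 < fair 1.2717: forward underpriced → reverse cash-and-carry (short spot, go long the forward).
At maturity, profit = |F_mkt − F*| = |1.2401 − 1.2717| = 0.0316 per GBP (in USD)

0.0316 per GBP (in USD)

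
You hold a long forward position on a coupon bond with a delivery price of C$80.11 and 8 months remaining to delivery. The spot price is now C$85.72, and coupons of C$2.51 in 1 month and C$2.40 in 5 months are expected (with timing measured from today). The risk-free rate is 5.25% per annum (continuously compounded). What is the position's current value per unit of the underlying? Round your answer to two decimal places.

PV(remaining coupons) I = 2.51·e^(−0.0525·1/12) + 2.40·e^(−0.0525·5/12) = 4.8471
Current forward F = (S − I)·e^(rT) = (85.72 − 4.8471)·e^(0.0525·8/12) = 80.8729 × 1.035620 = 83.7536
Value (long) = (F − K)·e^(−rT) = (83.7536 − 80.11) × 0.965605 = 3.5183
Value = C$3.52

C$3.52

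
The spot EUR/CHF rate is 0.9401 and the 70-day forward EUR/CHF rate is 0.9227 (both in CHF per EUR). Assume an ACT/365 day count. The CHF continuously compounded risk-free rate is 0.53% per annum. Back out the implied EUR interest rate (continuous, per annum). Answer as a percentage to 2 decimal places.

F = S·e^((r_CHF − r_EUR)T) ⇒ r_EUR = r_CHF − ln(F/S)/T
ln(0.9227/0.9401) = -0.018682; /(70/365) = -0.097413
r_EUR = 0.0053 + 0.097413 = 0.102713
r_EUR = 10.27%

10.27%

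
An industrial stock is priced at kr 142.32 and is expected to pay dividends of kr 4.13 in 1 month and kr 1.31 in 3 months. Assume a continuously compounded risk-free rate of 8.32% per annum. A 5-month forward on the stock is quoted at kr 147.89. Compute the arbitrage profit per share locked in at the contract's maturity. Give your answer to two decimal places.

kr 6.12 per share

PV(dividends) I = 4.13·e^(−0.0832·1/12) + 1.31·e^(−0.0832·3/12) = 5.3845
Fair forward F* = (S − I)·e^(rT) = (142.32 − 5.3845)·e^0.034667 = 136.9355 × 1.035275 = 141.7659
Market kr 147.89 > fair 141.7659: forward overpriced → cash-and-carry (borrow at r, buy the stock and collect the dividends, short the forward).
Profit at T = |F_mkt − F*| = |147.89 − 141.7659| = kr 6.12 per share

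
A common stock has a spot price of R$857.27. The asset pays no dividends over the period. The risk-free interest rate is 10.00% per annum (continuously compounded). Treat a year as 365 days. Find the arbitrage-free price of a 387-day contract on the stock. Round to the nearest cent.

F = S·e^(rT) = 857.27 · e^(0.1000 × 387/365)
= 857.27 · e^0.106027 = 857.27 × 1.111852
F = R$953.16

R$953.16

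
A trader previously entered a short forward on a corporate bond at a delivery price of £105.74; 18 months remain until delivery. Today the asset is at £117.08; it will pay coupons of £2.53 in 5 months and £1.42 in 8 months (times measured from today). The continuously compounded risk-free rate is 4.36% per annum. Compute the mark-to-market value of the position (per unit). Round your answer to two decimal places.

PV(remaining coupons) I = 2.53·e^(−0.0436·5/12) + 1.42·e^(−0.0436·8/12) = 3.8638
Current forward F = (S − I)·e^(rT) = (117.08 − 3.8638)·e^(0.0436·18/12) = 113.2162 × 1.067586 = 120.8680
Value (long) = (F − K)·e^(−rT) = (120.8680 − 105.74) × 0.936693 = 14.1703
Short position value = −(long value) = -£14.17

-£14.17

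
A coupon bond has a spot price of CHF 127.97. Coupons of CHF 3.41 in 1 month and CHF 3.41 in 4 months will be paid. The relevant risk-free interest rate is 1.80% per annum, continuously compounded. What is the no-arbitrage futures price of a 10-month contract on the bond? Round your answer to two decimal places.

PV(coupons) I = 3.41·e^(−0.0180·1/12) + 3.41·e^(−0.0180·4/12)
I = 3.4049 + 3.3896 = 6.7945
F = (S − I)·e^(rT) = (127.97 − 6.7945) · e^(0.0180·10/12)
= 121.1755 · e^0.015000 = 121.1755 × 1.015113 = CHF 123.01

CHF 123.01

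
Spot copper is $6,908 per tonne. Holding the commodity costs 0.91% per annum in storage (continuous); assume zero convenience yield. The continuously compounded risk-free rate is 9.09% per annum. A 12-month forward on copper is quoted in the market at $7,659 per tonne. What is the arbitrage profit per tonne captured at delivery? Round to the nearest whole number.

Fair forward: F* = S·e^(carry·T), with carry = (r + u) = 0.0909 + 0.0091 = 0.1000
F* = 6908 · e^(0.1000 × 12/12) = 6908 · e^0.100000 = 6908 × 1.105171 = $7634.5213
Market $7659 > fair $7634.5213: forward overpriced → cash-and-carry (buy spot, short the forward).
At maturity, profit = |F_mkt − F*| = |7659 − 7634.5213| = $24 per tonne

$24 per tonne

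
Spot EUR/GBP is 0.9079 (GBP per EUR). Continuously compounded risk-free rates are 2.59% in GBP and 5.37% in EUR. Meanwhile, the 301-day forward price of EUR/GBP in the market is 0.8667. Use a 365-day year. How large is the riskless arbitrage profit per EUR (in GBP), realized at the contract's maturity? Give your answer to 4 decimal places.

0.0206 per EUR (in GBP)

Fair forward: F* = S·e^(carry·T), with carry = (r_GBP − r_EUR) = 0.0259 − 0.0537 = -0.0278
F* = 0.9079 · e^(-0.0278 × 301/365) = 0.9079 · e^-0.022925 = 0.9079 × 0.977336 = 0.8873
Market 0.8667 < fair 0.8873: forward underpriced → reverse cash-and-carry (short spot, go long the forward).
At maturity, profit = |F_mkt − F*| = |0.8667 − 0.8873| = 0.0206 per EUR (in GBP)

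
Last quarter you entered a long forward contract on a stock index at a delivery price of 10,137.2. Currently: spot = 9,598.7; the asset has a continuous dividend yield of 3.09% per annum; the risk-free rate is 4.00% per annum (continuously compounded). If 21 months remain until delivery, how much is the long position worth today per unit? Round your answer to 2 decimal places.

Current fair forward for the remaining 21 months: F = S·e^((r − q)·T), (r − q) = 0.0400 − 0.0309 = 0.0091
F = 9598.7 · e^(0.0091 × 21/12) = 9598.7 × 1.01605248 = 9752.7829
Value of long forward = (F − K)·e^(−rT) = (9752.7829 − 10137.2) · e^(−0.0400·21/12)
= -384.4171 × 0.93239382 = -358.43

-358.43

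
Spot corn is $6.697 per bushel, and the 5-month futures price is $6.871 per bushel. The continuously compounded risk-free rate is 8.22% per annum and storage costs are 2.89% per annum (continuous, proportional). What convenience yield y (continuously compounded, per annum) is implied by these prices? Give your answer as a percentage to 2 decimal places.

4.95%

F = S·e^((r+u−y)T) ⇒ (r+u−y) = ln(F/S)/T
ln(6.871/6.697) = 0.025650; /T ⇒ 0.061560
y = r + u − ln(F/S)/T = 0.0822 + 0.0289 − 0.061560 = 0.049540
y = 4.95%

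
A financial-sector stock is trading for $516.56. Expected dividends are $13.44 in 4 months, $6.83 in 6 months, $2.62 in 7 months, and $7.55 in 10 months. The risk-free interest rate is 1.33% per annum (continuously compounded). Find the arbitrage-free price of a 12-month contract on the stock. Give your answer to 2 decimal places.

PV(dividends) I = 13.44·e^(−0.0133·4/12) + 6.83·e^(−0.0133·6/12) + 2.62·e^(−0.0133·7/12) + 7.55·e^(−0.0133·10/12)
I = 13.3805 + 6.7847 + 2.5998 + 7.4668 = 30.2318
F = (S − I)·e^(rT) = (516.56 − 30.2318) · e^(0.0133·12/12)
= 486.3282 · e^0.013300 = 486.3282 × 1.013389 = $492.84

$492.84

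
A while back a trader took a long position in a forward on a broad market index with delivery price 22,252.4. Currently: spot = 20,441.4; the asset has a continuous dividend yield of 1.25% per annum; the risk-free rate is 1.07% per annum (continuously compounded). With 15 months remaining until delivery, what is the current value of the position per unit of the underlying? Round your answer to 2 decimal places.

-1832.27

Current fair forward for the remaining 15 months: F = S·e^((r − q)·T), (r − q) = 0.0107 − 0.0125 = -0.0018
F = 20441.4 · e^(-0.0018 × 15/12) = 20441.4 × 0.99775253 = 20395.4586
Value of long forward = (F − K)·e^(−rT) = (20395.4586 − 22252.4) · e^(−0.0107·15/12)
= -1856.9414 × 0.98671405 = -1832.27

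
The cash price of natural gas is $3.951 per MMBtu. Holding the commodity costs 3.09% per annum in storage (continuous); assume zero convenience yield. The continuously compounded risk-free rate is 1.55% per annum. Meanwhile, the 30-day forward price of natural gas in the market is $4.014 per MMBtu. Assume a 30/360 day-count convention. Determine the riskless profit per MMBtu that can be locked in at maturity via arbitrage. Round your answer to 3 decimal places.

Fair forward: F* = S·e^(carry·T), with carry = (r + u) = 0.0155 + 0.0309 = 0.0464
F* = 3.951 · e^(0.0464 × 30/360) = 3.951 · e^0.003867 = 3.951 × 1.003874 = $3.9663
Market $4.014 > fair $3.9663: forward overpriced → cash-and-carry (buy spot, short the forward).
At maturity, profit = |F_mkt − F*| = |4.014 − 3.9663| = $0.048 per MMBtu

$0.048 per MMBtu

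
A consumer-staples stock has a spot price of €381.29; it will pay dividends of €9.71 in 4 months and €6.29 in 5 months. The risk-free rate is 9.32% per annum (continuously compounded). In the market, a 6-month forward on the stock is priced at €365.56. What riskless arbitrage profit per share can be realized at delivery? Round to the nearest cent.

PV(dividends) I = 9.71·e^(−0.0932·4/12) + 6.29·e^(−0.0932·5/12) = 15.4634
Fair forward F* = (S − I)·e^(rT) = (381.29 − 15.4634)·e^0.046600 = 365.8266 × 1.047703 = 383.2776
Market €365.56 < fair 383.2776: forward underpriced → reverse cash-and-carry (short the stock, invest proceeds at r, pay the dividends, go long the forward).
Profit at T = |F_mkt − F*| = |365.56 − 383.2776| = €17.72 per share

€17.72 per share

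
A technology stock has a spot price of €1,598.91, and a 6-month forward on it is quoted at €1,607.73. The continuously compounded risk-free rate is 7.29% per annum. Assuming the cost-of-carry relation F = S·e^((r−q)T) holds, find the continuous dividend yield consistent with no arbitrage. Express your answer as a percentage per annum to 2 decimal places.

6.19%

From F = S·e^((r−q)T): (r − q) = ln(F/S)/T
ln(1607.73/1598.91) = ln(1.005516) = 0.005501
(r − q) = 0.005501 / (6/12) = 0.011002
q = r − ln(F/S)/T = 0.0729 − 0.011002 = 0.061898
q = 6.19%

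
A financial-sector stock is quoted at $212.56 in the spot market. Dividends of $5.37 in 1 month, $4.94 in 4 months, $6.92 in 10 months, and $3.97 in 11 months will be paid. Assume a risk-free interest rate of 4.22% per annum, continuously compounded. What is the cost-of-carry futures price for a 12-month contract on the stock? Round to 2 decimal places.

$200.11

PV(dividends) I = 5.37·e^(−0.0422·1/12) + 4.94·e^(−0.0422·4/12) + 6.92·e^(−0.0422·10/12) + 3.97·e^(−0.0422·11/12)
I = 5.3511 + 4.8710 + 6.6809 + 3.8194 = 20.7224
F = (S − I)·e^(rT) = (212.56 − 20.7224) · e^(0.0422·12/12)
= 191.8376 · e^0.042200 = 191.8376 × 1.043103 = $200.11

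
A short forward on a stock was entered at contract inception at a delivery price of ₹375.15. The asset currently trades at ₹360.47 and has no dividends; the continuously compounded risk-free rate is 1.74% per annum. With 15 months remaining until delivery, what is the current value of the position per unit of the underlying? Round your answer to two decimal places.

Current fair forward for the remaining 15 months: F = S·e^(r·T), r = 0.0174
F = 360.47 · e^(0.0174 × 15/12) = 360.47 × 1.021988 = 368.3960
Value of long forward = (F − K)·e^(−rT) = (368.3960 − 375.15) · e^(−0.0174·15/12)
= -6.7540 × 0.978485 = -6.61
Short position value = −(long value) = ₹6.61

₹6.61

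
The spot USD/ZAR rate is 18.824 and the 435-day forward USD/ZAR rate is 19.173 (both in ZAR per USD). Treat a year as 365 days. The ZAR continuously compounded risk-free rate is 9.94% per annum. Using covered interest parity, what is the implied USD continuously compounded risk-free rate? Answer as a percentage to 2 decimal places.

F = S·e^((r_ZAR − r_USD)T) ⇒ r_USD = r_ZAR − ln(F/S)/T
ln(19.173/18.824) = 0.018370; /(435/365) = 0.015414
r_USD = 0.0994 − 0.015414 = 0.083986
r_USD = 8.40%

8.40%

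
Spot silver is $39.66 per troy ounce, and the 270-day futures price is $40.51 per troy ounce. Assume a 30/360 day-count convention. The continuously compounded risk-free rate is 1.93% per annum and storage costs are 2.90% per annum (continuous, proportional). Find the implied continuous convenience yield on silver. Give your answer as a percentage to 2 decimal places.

F = S·e^((r+u−y)T) ⇒ (r+u−y) = ln(F/S)/T
ln(40.51/39.66) = 0.021206; /T ⇒ 0.028275
y = r + u − ln(F/S)/T = 0.0193 + 0.0290 − 0.028275 = 0.020025
y = 2.00%

2.00%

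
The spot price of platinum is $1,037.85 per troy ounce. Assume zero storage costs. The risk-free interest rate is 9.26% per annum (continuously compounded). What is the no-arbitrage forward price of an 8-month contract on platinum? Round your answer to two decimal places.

$1,103.94 per troy ounce

F = S·e^(rT) = 1037.85 · e^(0.0926 × 8/12) = 1037.85 · e^0.06173333
= 1037.85 × 1.06367866 = $1,103.94 per troy ounce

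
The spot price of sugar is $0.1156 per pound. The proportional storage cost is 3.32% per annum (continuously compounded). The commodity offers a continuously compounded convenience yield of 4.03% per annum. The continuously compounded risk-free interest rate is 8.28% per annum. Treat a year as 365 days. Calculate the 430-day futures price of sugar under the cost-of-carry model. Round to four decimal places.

Net carry = r + u − y = 0.0828 + 0.0332 − 0.0403 = 0.0757
F = S·e^((r+u−y)T) = 0.1156 · e^(0.0757 × 430/365) = 0.1156 · e^0.089181
= 0.1156 × 1.093279 = $0.1264 per pound

$0.1264 per pound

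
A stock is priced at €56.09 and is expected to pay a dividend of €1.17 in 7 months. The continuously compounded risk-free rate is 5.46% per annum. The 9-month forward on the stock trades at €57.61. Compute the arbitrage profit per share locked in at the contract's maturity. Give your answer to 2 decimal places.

PV(dividends) I = 1.17·e^(−0.0546·7/12) = 1.1333
Fair forward F* = (S − I)·e^(rT) = (56.09 − 1.1333)·e^0.040950 = 54.9567 × 1.041800 = 57.2539
Market €57.61 > fair 57.2539: forward overpriced → cash-and-carry (borrow at r, buy the stock and collect the dividends, short the forward).
Profit at T = |F_mkt − F*| = |57.61 − 57.2539| = €0.36 per share

€0.36 per share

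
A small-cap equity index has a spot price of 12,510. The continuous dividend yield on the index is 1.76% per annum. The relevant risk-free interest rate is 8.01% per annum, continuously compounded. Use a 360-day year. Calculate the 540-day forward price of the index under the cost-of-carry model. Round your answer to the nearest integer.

13,740

F = S·e^((r − q)T) = 12510 · e^((0.0801 − 0.0176) × 540/360)
= 12510 · e^0.093750 = 12510 × 1.098285
F = 13,740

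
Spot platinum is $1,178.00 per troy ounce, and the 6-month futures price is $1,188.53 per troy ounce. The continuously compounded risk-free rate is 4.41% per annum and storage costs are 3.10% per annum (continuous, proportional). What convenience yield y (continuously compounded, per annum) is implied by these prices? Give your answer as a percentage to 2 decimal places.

5.73%

F = S·e^((r+u−y)T) ⇒ (r+u−y) = ln(F/S)/T
ln(1188.53/1178.00) = 0.008899; /T ⇒ 0.017798
y = r + u − ln(F/S)/T = 0.0441 + 0.0310 − 0.017798 = 0.057302
y = 5.73%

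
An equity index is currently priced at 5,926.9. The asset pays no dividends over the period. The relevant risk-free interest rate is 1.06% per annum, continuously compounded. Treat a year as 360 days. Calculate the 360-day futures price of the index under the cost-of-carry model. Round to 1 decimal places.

F = S·e^(rT) = 5926.9 · e^(0.0106 × 360/360)
= 5926.9 · e^0.010600 = 5926.9 × 1.010656
F = 5,990.1

5,990.1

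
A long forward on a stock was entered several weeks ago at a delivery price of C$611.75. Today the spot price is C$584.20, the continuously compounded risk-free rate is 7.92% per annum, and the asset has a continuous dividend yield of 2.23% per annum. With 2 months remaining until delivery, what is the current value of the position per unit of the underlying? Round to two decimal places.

-C$21.70

Current fair forward for the remaining 2 months: F = S·e^((r − q)·T), (r − q) = 0.0792 − 0.0223 = 0.0569
F = 584.20 · e^(0.0569 × 2/12) = 584.20 × 1.009528 = 589.7663
Value of long forward = (F − K)·e^(−rT) = (589.7663 − 611.75) · e^(−0.0792·2/12)
= -21.9837 × 0.986887 = -21.70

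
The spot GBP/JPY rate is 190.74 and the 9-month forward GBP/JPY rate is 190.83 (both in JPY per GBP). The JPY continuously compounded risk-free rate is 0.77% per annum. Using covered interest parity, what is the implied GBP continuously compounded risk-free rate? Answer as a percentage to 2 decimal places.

F = S·e^((r_JPY − r_GBP)T) ⇒ r_GBP = r_JPY − ln(F/S)/T
ln(190.83/190.74) = 0.000472; /(9/12) = 0.000629
r_GBP = 0.0077 − 0.000629 = 0.007071
r_GBP = 0.71%

0.71%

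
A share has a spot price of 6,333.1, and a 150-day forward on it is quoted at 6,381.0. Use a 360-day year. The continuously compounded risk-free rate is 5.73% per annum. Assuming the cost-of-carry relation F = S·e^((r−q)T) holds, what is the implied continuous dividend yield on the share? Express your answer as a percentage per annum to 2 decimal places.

From F = S·e^((r−q)T): (r − q) = ln(F/S)/T
ln(6381.0/6333.1) = ln(1.007563) = 0.007535
(r − q) = 0.007535 / (150/360) = 0.018084
q = r − ln(F/S)/T = 0.0573 − 0.018084 = 0.039216
q = 3.92%

3.92%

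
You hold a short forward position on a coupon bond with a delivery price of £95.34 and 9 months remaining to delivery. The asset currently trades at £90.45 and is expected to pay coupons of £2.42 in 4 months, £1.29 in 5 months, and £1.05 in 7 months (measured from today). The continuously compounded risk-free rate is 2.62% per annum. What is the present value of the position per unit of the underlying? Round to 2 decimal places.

PV(remaining coupons) I = 2.42·e^(−0.0262·4/12) + 1.29·e^(−0.0262·5/12) + 1.05·e^(−0.0262·7/12) = 4.7090
Current forward F = (S − I)·e^(rT) = (90.45 − 4.7090)·e^(0.0262·9/12) = 85.7410 × 1.019844 = 87.4424
Value (long) = (F − K)·e^(−rT) = (87.4424 − 95.34) × 0.980542 = -7.7439
Short position value = −(long value) = £7.74

£7.74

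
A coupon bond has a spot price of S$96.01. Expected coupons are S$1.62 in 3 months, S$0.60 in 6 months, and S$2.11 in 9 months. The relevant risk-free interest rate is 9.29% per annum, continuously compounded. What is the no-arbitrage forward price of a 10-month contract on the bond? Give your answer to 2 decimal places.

PV(coupons) I = 1.62·e^(−0.0929·3/12) + 0.60·e^(−0.0929·6/12) + 2.11·e^(−0.0929·9/12)
I = 1.5828 + 0.5728 + 1.9680 = 4.1236
F = (S − I)·e^(rT) = (96.01 − 4.1236) · e^(0.0929·10/12)
= 91.8864 · e^0.077417 = 91.8864 × 1.080493 = S$99.28

S$99.28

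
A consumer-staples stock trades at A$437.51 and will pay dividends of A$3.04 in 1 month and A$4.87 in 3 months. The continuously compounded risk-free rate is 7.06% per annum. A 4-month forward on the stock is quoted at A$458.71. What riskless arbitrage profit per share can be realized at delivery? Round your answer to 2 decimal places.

A$18.77 per share

PV(dividends) I = 3.04·e^(−0.0706·1/12) + 4.87·e^(−0.0706·3/12) = 7.8070
Fair forward F* = (S − I)·e^(rT) = (437.51 − 7.8070)·e^0.023533 = 429.7030 × 1.023812 = 439.9351
Market A$458.71 > fair 439.9351: forward overpriced → cash-and-carry (borrow at r, buy the stock and collect the dividends, short the forward).
Profit at T = |F_mkt − F*| = |458.71 − 439.9351| = A$18.77 per share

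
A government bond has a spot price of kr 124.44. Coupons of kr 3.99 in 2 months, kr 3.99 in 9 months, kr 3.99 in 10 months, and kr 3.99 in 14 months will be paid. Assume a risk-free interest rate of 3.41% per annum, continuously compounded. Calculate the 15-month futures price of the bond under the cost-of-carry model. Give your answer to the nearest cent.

kr 113.61

PV(coupons) I = 3.99·e^(−0.0341·2/12) + 3.99·e^(−0.0341·9/12) + 3.99·e^(−0.0341·10/12) + 3.99·e^(−0.0341·14/12)
I = 3.9674 + 3.8892 + 3.8782 + 3.8344 = 15.5692
F = (S − I)·e^(rT) = (124.44 − 15.5692) · e^(0.0341·15/12)
= 108.8708 · e^0.042625 = 108.8708 × 1.043546 = kr 113.61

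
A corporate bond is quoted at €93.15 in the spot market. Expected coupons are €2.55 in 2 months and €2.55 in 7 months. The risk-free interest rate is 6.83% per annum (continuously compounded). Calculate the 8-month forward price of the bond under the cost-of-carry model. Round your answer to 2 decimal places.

€92.29

PV(coupons) I = 2.55·e^(−0.0683·2/12) + 2.55·e^(−0.0683·7/12)
I = 2.5211 + 2.4504 = 4.9715
F = (S − I)·e^(rT) = (93.15 − 4.9715) · e^(0.0683·8/12)
= 88.1785 · e^0.045533 = 88.1785 × 1.046586 = €92.29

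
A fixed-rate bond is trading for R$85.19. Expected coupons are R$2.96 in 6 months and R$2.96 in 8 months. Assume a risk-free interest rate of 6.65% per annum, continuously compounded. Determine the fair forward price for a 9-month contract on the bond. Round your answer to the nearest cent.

PV(coupons) I = 2.96·e^(−0.0665·6/12) + 2.96·e^(−0.0665·8/12)
I = 2.8632 + 2.8316 = 5.6948
F = (S − I)·e^(rT) = (85.19 − 5.6948) · e^(0.0665·9/12)
= 79.4952 · e^0.049875 = 79.4952 × 1.051140 = R$83.56

R$83.56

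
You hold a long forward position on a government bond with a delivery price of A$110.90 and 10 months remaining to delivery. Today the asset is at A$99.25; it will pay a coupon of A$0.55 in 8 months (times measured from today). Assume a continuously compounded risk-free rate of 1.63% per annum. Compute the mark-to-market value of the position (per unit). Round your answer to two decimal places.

-A$10.70

PV(remaining coupons) I = 0.55·e^(−0.0163·8/12) = 0.5441
Current forward F = (S − I)·e^(rT) = (99.25 − 0.5441)·e^(0.0163·10/12) = 98.7059 × 1.013676 = 100.0558
Value (long) = (F − K)·e^(−rT) = (100.0558 − 110.90) × 0.986509 = -10.6979
Value = -A$10.70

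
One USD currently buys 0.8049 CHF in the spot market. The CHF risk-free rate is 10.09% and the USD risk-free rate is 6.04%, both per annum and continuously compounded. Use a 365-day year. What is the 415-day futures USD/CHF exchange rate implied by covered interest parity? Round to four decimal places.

F = S·e^((r_CHF − r_USD)T) = 0.8049 · e^((0.1009 − 0.0604) × 415/365)
= 0.8049 · e^0.046048 = 0.8049 × 1.047125
F = 0.8428 CHF per USD

0.8428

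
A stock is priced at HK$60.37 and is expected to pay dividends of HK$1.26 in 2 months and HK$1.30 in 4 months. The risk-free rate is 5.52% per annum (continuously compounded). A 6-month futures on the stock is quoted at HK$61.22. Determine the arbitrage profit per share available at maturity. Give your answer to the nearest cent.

PV(dividends) I = 1.26·e^(−0.0552·2/12) + 1.30·e^(−0.0552·4/12) = 2.5248
Fair futures F* = (S − I)·e^(rT) = (60.37 − 2.5248)·e^0.027600 = 57.8452 × 1.027984 = 59.4639
Market HK$61.22 > fair 59.4639: forward overpriced → cash-and-carry (borrow at r, buy the stock and collect the dividends, short the forward).
Profit at T = |F_mkt − F*| = |61.22 − 59.4639| = HK$1.76 per share

HK$1.76 per share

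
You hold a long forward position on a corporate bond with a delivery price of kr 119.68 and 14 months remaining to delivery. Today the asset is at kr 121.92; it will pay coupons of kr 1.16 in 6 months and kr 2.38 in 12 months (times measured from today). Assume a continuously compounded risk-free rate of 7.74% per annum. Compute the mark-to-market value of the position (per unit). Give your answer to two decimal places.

PV(remaining coupons) I = 1.16·e^(−0.0774·6/12) + 2.38·e^(−0.0774·12/12) = 3.3187
Current forward F = (S − I)·e^(rT) = (121.92 − 3.3187)·e^(0.0774·14/12) = 118.6013 × 1.094503 = 129.8095
Value (long) = (F − K)·e^(−rT) = (129.8095 − 119.68) × 0.913657 = 9.2549
Value = kr 9.25

kr 9.25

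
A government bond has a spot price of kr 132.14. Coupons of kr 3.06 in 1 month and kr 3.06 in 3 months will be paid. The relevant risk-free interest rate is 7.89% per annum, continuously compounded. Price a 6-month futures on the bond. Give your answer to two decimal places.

kr 131.17

PV(coupons) I = 3.06·e^(−0.0789·1/12) + 3.06·e^(−0.0789·3/12)
I = 3.0399 + 3.0002 = 6.0401
F = (S − I)·e^(rT) = (132.14 − 6.0401) · e^(0.0789·6/12)
= 126.0999 · e^0.039450 = 126.0999 × 1.040238 = kr 131.17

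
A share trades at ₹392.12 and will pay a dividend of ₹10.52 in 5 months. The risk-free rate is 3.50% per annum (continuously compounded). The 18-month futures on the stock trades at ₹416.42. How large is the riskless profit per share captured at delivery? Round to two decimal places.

₹14.09 per share

PV(dividends) I = 10.52·e^(−0.0350·5/12) = 10.3677
Fair futures F* = (S − I)·e^(rT) = (392.12 − 10.3677)·e^0.052500 = 381.7523 × 1.053903 = 402.3299
Market ₹416.42 > fair 402.3299: forward overpriced → cash-and-carry (borrow at r, buy the stock and collect the dividends, short the forward).
Profit at T = |F_mkt − F*| = |416.42 − 402.3299| = ₹14.09 per share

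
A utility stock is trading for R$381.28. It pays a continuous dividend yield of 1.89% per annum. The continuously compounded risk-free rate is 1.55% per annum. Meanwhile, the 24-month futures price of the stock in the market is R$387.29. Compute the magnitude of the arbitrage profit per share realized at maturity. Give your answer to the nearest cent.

Fair futures: F* = S·e^(carry·T), with carry = (r − q) = 0.0155 − 0.0189 = -0.0034
F* = 381.28 · e^(-0.0034 × 24/12) = 381.28 · e^-0.006800 = 381.28 × 0.993223 = R$378.6961
Market R$387.29 > fair R$378.6961: forward overpriced → cash-and-carry (buy spot, short the forward).
At maturity, profit = |F_mkt − F*| = |387.29 − 378.6961| = R$8.59 per share

R$8.59 per share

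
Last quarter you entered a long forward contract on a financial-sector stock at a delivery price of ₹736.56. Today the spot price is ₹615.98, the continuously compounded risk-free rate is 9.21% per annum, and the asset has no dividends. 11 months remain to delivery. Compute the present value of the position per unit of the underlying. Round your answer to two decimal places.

-₹60.95

Current fair forward for the remaining 11 months: F = S·e^(r·T), r = 0.0921
F = 615.98 · e^(0.0921 × 11/12) = 615.98 × 1.088091 = 670.2423
Value of long forward = (F − K)·e^(−rT) = (670.2423 − 736.56) · e^(−0.0921·11/12)
= -66.3177 × 0.919041 = -60.95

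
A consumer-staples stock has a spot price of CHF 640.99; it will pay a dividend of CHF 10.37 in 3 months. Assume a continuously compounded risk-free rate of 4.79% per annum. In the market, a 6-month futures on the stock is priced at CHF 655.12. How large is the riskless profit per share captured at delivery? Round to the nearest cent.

CHF 9.09 per share

PV(dividends) I = 10.37·e^(−0.0479·3/12) = 10.2466
Fair futures F* = (S − I)·e^(rT) = (640.99 − 10.2466)·e^0.023950 = 630.7434 × 1.024239 = 646.0320
Market CHF 655.12 > fair 646.0320: forward overpriced → cash-and-carry (borrow at r, buy the stock and collect the dividends, short the forward).
Profit at T = |F_mkt − F*| = |655.12 − 646.0320| = CHF 9.09 per share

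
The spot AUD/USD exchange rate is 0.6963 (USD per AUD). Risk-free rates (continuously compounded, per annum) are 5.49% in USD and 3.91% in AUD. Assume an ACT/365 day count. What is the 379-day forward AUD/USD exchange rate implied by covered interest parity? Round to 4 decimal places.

F = S·e^((r_USD − r_AUD)T) = 0.6963 · e^((0.0549 − 0.0391) × 379/365)
= 0.6963 · e^0.016406 = 0.6963 × 1.016541
F = 0.7078 USD per AUD

0.7078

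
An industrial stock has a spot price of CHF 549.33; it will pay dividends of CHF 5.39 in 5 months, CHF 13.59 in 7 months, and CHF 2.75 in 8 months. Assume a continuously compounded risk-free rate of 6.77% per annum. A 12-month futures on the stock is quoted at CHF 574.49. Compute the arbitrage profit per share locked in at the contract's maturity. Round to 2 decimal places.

CHF 9.08 per share

PV(dividends) I = 5.39·e^(−0.0677·5/12) + 13.59·e^(−0.0677·7/12) + 2.75·e^(−0.0677·8/12) = 20.9325
Fair futures F* = (S − I)·e^(rT) = (549.33 − 20.9325)·e^0.067700 = 528.3975 × 1.070044 = 565.4086
Market CHF 574.49 > fair 565.4086: forward overpriced → cash-and-carry (borrow at r, buy the stock and collect the dividends, short the forward).
Profit at T = |F_mkt − F*| = |574.49 − 565.4086| = CHF 9.08 per share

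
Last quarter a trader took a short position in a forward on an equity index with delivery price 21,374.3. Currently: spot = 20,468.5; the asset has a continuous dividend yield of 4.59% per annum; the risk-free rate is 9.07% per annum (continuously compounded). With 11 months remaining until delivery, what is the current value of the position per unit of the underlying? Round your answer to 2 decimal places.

Current fair forward for the remaining 11 months: F = S·e^((r − q)·T), (r − q) = 0.0907 − 0.0459 = 0.0448
F = 20468.5 · e^(0.0448 × 11/12) = 20468.5 × 1.04192156 = 21326.5715
Value of long forward = (F − K)·e^(−rT) = (21326.5715 − 21374.3) · e^(−0.0907·11/12)
= -47.7285 × 0.92022077 = -43.92
Short position value = −(long value) = 43.92

43.92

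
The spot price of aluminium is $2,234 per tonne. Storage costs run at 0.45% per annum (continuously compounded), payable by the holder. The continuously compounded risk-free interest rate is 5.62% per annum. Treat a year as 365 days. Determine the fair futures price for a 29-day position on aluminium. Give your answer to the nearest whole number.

$2,245 per tonne

Net carry = r + u − y = 0.0562 + 0.0045 − 0.0000 = 0.0607
F = S·e^((r+u−y)T) = 2234 · e^(0.0607 × 29/365) = 2234 · e^0.004823
= 2234 × 1.004835 = $2,245 per tonne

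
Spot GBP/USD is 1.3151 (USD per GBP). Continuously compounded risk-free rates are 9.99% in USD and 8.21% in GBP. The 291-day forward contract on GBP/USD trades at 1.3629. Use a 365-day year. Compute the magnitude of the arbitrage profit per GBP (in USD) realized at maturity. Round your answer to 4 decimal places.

Fair forward: F* = S·e^(carry·T), with carry = (r_USD − r_GBP) = 0.0999 − 0.0821 = 0.0178
F* = 1.3151 · e^(0.0178 × 291/365) = 1.3151 · e^0.014191 = 1.3151 × 1.014292 = 1.3339
Market 1.3629 > fair 1.3339: forward overpriced → cash-and-carry (buy spot, short the forward).
At maturity, profit = |F_mkt − F*| = |1.3629 − 1.3339| = 0.0290 per GBP (in USD)

0.0290 per GBP (in USD)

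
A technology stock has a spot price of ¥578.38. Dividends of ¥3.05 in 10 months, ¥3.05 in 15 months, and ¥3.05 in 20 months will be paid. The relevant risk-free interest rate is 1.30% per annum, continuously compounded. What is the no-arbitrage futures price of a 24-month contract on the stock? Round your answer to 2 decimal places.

¥584.38

PV(dividends) I = 3.05·e^(−0.0130·10/12) + 3.05·e^(−0.0130·15/12) + 3.05·e^(−0.0130·20/12)
I = 3.0171 + 3.0008 + 2.9846 = 9.0025
F = (S − I)·e^(rT) = (578.38 − 9.0025) · e^(0.0130·24/12)
= 569.3775 · e^0.026000 = 569.3775 × 1.026341 = ¥584.38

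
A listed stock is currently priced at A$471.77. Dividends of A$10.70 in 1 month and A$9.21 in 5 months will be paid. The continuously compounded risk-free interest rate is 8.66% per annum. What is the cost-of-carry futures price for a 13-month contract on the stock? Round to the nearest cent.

PV(dividends) I = 10.70·e^(−0.0866·1/12) + 9.21·e^(−0.0866·5/12)
I = 10.6231 + 8.8836 = 19.5067
F = (S − I)·e^(rT) = (471.77 − 19.5067) · e^(0.0866·13/12)
= 452.2633 · e^0.093817 = 452.2633 × 1.098359 = A$496.75

A$496.75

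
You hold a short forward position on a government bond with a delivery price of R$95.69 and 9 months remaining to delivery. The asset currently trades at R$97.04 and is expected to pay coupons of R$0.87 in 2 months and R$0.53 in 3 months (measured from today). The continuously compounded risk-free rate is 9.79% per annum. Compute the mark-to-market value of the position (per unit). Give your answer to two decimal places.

-R$6.75

PV(remaining coupons) I = 0.87·e^(−0.0979·2/12) + 0.53·e^(−0.0979·3/12) = 1.3731
Current forward F = (S − I)·e^(rT) = (97.04 − 1.3731)·e^(0.0979·9/12) = 95.6669 × 1.076188 = 102.9556
Value (long) = (F − K)·e^(−rT) = (102.9556 − 95.69) × 0.929206 = 6.7512
Short position value = −(long value) = -R$6.75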